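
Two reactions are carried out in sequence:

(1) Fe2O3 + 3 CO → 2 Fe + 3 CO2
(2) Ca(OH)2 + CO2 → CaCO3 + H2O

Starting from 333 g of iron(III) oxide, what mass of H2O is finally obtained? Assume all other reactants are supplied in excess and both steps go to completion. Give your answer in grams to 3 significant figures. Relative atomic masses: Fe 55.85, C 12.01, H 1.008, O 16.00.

113 g

M(Fe2O3) = 2(55.85) + 3(16.00) = 159.70 g/mol.
M(H2O) = 2(1.008) + 16.00 = 18.016 g/mol.
n(Fe2O3) = 333.0 / 159.70 = 2.085 mol.
Step 1 gives a 1:3 ratio of Fe2O3 to CO2, so n(CO2) = 6.255 mol.
In step 2 the CO2:H2O ratio is 1:1, so n(H2O) = 6.255 mol.
Mass of H2O = 6.255 × 18.016 = 112.7 g.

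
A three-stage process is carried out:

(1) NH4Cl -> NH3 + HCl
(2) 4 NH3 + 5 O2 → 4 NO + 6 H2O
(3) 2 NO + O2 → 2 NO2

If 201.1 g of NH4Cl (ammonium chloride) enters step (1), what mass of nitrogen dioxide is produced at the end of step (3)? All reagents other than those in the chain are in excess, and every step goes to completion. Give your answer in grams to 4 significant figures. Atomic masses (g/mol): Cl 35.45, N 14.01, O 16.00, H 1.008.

173.0 g

M(NH4Cl) = 14.01 + 4(1.008) + 35.45 = 53.492 g/mol.
M(NO2) = 14.01 + 2(16.00) = 46.01 g/mol.
n(NH4Cl) = 201.1 / 53.492 = 3.7594 mol.
Reaction (1): NH4Cl→NH3 ratio 1:1 ⇒ n(NH3) = 3.7594 mol.
Reaction (2): NH3→NO ratio 4:4 ⇒ n(NO) = 3.7594 mol.
Reaction (3): NO→NO2 ratio 2:2 ⇒ n(NO2) = 3.7594 mol.
Mass of NO2 = 3.7594 × 46.01 = 172.97 g.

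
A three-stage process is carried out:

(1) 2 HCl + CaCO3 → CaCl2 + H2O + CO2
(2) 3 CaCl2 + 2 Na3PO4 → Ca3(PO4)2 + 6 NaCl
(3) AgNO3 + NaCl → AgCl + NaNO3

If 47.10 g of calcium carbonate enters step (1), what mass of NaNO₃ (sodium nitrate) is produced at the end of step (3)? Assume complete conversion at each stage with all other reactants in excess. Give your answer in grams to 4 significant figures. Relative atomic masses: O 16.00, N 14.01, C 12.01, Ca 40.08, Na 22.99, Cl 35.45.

M(CaCO3) = 40.08 + 12.01 + 3(16.00) = 100.09 g/mol.
M(NaNO3) = 22.99 + 14.01 + 3(16.00) = 85.00 g/mol.
n(CaCO3) = 47.10 / 100.09 = 0.47058 mol.
Reaction (1): CaCO3→CaCl2 ratio 1:1 ⇒ n(CaCl2) = 0.47058 mol.
Reaction (2): CaCl2→NaCl ratio 3:6 ⇒ n(NaCl) = 0.94115 mol.
Reaction (3): NaCl→NaNO3 ratio 1:1 ⇒ n(NaNO3) = 0.94115 mol.
Mass of NaNO3 = 0.94115 × 85.00 = 79.998 g.

80.00 g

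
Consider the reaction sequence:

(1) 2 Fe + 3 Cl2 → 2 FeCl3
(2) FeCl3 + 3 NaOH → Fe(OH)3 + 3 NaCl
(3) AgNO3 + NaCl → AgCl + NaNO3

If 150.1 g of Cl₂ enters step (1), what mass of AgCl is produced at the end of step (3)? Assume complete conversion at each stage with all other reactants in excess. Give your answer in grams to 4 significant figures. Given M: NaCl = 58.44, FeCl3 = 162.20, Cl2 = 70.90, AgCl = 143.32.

606.8 g

n(Cl2) = 150.1 / 70.90 = 2.1171 mol.
Reaction (1): Cl2→FeCl3 ratio 3:2 ⇒ n(FeCl3) = 1.4114 mol.
Reaction (2): FeCl3→NaCl ratio 1:3 ⇒ n(NaCl) = 4.2341 mol.
Reaction (3): NaCl→AgCl ratio 1:1 ⇒ n(AgCl) = 4.2341 mol.
Mass of AgCl = 4.2341 × 143.32 = 606.84 g.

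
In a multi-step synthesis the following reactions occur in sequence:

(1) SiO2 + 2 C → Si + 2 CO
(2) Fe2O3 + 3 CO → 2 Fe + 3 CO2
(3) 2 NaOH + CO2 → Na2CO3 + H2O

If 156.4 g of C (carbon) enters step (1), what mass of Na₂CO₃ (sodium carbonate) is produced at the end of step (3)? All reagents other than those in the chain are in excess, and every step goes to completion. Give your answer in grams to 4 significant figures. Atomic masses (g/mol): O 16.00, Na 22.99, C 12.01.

1380 g

M(C) = 12.01 g/mol.
M(Na2CO3) = 2(22.99) + 12.01 + 3(16.00) = 105.99 g/mol.
n(C) = 156.4 / 12.01 = 13.022 mol.
Reaction (1): C→CO ratio 2:2 ⇒ n(CO) = 13.022 mol.
Reaction (2): CO→CO2 ratio 3:3 ⇒ n(CO2) = 13.022 mol.
Reaction (3): CO2→Na2CO3 ratio 1:1 ⇒ n(Na2CO3) = 13.022 mol.
Mass of Na2CO3 = 13.022 × 105.99 = 1380.3 g.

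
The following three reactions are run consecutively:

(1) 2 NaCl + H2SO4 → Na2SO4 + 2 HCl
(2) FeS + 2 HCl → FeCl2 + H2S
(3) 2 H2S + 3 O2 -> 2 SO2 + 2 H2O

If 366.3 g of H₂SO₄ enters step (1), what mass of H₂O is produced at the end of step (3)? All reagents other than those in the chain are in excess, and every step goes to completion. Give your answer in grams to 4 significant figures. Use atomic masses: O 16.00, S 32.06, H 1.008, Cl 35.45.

67.29 g

M(H2SO4) = 2(1.008) + 32.06 + 4(16.00) = 98.076 g/mol.
M(H2O) = 2(1.008) + 16.00 = 18.016 g/mol.
n(H2SO4) = 366.3 / 98.076 = 3.7349 mol.
Reaction (1): H2SO4→HCl ratio 1:2 ⇒ n(HCl) = 7.4697 mol.
Reaction (2): HCl→H2S ratio 2:1 ⇒ n(H2S) = 3.7349 mol.
Reaction (3): H2S→H2O ratio 2:2 ⇒ n(H2O) = 3.7349 mol.
Mass of H2O = 3.7349 × 18.016 = 67.287 g.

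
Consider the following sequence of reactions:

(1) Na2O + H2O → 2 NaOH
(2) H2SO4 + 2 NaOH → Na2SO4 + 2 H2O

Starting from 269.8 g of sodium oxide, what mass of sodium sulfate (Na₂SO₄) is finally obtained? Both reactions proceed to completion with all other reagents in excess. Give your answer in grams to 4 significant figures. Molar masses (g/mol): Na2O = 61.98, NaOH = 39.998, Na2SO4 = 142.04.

618.3 g

n(Na2O) = 269.80 / 61.98 = 4.3530 mol.
Step 1 gives a 1:2 ratio of Na2O to NaOH, so n(NaOH) = 8.7060 mol.
In step 2 the NaOH:Na2SO4 ratio is 2:1, so n(Na2SO4) = 4.3530 mol.
Mass of Na2SO4 = 4.3530 × 142.04 = 618.30 g.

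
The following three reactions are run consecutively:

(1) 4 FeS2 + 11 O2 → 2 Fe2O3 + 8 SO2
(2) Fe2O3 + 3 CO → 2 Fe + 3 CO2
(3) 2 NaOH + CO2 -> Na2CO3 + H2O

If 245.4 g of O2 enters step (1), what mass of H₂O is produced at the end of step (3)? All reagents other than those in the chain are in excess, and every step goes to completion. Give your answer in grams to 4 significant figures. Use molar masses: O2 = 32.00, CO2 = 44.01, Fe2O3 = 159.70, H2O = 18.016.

75.36 g

n(O2) = 245.4 / 32.00 = 7.6688 mol.
Reaction (1): O2→Fe2O3 ratio 11:2 ⇒ n(Fe2O3) = 1.3943 mol.
Reaction (2): Fe2O3→CO2 ratio 1:3 ⇒ n(CO2) = 4.1830 mol.
Reaction (3): CO2→H2O ratio 1:1 ⇒ n(H2O) = 4.1830 mol.
Mass of H2O = 4.1830 × 18.016 = 75.360 g.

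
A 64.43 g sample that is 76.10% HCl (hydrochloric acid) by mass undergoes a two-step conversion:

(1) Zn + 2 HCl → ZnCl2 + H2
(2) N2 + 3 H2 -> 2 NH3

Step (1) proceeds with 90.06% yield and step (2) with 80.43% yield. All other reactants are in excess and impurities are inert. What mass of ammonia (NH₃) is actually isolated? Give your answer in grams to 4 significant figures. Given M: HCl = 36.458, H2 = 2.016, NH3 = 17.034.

5.531 g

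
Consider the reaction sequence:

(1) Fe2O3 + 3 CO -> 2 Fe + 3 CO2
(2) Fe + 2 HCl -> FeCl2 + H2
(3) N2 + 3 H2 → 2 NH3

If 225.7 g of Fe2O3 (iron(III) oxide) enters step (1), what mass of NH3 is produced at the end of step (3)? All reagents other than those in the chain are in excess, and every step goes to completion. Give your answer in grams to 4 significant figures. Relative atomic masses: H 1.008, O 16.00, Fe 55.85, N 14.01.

32.10 g

M(Fe2O3) = 2(55.85) + 3(16.00) = 159.70 g/mol.
M(NH3) = 14.01 + 3(1.008) = 17.034 g/mol.
n(Fe2O3) = 225.7 / 159.70 = 1.4133 mol.
Reaction (1): Fe2O3→Fe ratio 1:2 ⇒ n(Fe) = 2.8265 mol.
Reaction (2): Fe→H2 ratio 1:1 ⇒ n(H2) = 2.8265 mol.
Reaction (3): H2→NH3 ratio 3:2 ⇒ n(NH3) = 1.8844 mol.
Mass of NH3 = 1.8844 × 17.034 = 32.098 g.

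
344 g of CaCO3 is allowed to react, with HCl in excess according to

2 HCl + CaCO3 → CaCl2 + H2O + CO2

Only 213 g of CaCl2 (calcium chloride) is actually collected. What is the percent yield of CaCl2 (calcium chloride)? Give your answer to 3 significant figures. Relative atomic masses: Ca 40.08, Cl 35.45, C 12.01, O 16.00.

M(CaCO3) = 40.08 + 12.01 + 3(16.00) = 100.09 g/mol.
M(CaCl2) = 40.08 + 2(35.45) = 110.98 g/mol.
n(CaCO3) = 344.0 g / 100.09 g/mol = 3.437 mol.
From the equation the CaCO3:CaCl2 mole ratio is 1:1, so n(CaCl2) = 3.437 × 1/1 = 3.437 mol.
Mass of CaCl2 = 3.437 mol × 110.98 g/mol = 381.4 g.
This is the theoretical yield. Percent yield = 213 g / 381.4 g × 100% = 55.84%.

55.8 %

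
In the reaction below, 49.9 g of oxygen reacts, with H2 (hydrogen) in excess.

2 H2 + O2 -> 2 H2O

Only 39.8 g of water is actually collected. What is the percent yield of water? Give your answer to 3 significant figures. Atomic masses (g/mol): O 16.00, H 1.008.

M(O2) = 2(16.00) = 32.00 g/mol.
M(H2O) = 2(1.008) + 16.00 = 18.016 g/mol.
n(O2) = 49.90 g / 32.00 g/mol = 1.559 mol.
From the equation the O2:H2O mole ratio is 1:2, so n(H2O) = 1.559 × 2/1 = 3.119 mol.
Mass of H2O = 3.119 mol × 18.016 g/mol = 56.19 g.
This is the theoretical yield. Percent yield = 39.8 g / 56.19 g × 100% = 70.83%.

70.8 %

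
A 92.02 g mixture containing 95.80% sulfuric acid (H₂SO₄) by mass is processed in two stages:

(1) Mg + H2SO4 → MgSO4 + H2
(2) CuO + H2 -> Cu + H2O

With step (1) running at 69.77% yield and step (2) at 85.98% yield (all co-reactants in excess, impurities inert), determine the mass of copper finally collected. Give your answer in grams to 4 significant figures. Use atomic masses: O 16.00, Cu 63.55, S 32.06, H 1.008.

Pure H2SO4 = 92.02 × 0.9580 = 88.155 g.
M(H2SO4) = 2(1.008) + 32.06 + 4(16.00) = 98.076 g/mol.
M(Cu) = 63.55 g/mol.
n(H2SO4) = 88.155 / 98.076 = 0.89885 mol.
Step 1 (H2SO4:H2 = 1:1): theoretical n(H2) = 0.89885 mol; at 69.77% yield, n(H2) = 0.62712 mol.
Step 2 (H2:Cu = 1:1): theoretical n(Cu) = 0.62712 mol, so theoretical mass = 0.62712 × 63.55 = 39.854 g.
At 85.98% yield, actual mass of Cu = 39.854 × 0.8598 = 34.266 g.

34.27 g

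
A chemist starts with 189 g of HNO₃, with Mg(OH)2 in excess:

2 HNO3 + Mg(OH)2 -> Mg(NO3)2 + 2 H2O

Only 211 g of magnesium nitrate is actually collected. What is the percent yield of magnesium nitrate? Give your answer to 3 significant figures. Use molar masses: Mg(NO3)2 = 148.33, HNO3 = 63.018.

n(HNO3) = 189.0 g / 63.018 g/mol = 2.999 mol.
From the equation the HNO3:Mg(NO3)2 mole ratio is 2:1, so n(Mg(NO3)2) = 2.999 × 1/2 = 1.500 mol.
Mass of Mg(NO3)2 = 1.500 mol × 148.33 g/mol = 222.4 g.
This is the theoretical yield. Percent yield = 211 g / 222.4 g × 100% = 94.86%.

94.9 %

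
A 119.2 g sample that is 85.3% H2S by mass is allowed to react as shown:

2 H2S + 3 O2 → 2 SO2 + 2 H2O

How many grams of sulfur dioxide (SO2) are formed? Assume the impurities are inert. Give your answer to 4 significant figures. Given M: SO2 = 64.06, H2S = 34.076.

Mass of pure H2S = 119.2 g × 0.853 = 101.68 g.
n(H2S) = 101.68 g / 34.076 g/mol = 2.9838 mol.
From the equation the H2S:SO2 mole ratio is 2:2, so n(SO2) = 2.9838 × 2/2 = 2.9838 mol.
Mass of SO2 = 2.9838 mol × 64.06 g/mol = 191.15 g.

191.1 g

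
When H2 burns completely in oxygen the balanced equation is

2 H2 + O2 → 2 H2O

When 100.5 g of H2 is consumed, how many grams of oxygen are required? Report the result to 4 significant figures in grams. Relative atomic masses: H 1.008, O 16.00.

M(H2) = 2(1.008) = 2.016 g/mol.
M(O2) = 2(16.00) = 32.00 g/mol.
n(H2) = 100.50 g / 2.016 g/mol = 49.851 mol.
From the equation the H2:O2 mole ratio is 2:1, so n(O2) = 49.851 × 1/2 = 24.926 mol.
Mass of O2 = 24.926 mol × 32.00 g/mol = 797.62 g.

797.6 g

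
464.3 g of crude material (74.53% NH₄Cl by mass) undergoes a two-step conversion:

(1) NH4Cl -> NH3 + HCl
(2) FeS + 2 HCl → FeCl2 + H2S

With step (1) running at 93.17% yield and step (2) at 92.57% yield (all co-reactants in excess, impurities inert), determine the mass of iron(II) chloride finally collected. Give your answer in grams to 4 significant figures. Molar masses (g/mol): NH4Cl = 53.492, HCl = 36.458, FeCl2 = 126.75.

Pure NH4Cl = 464.3 × 0.7453 = 346.04 g.
n(NH4Cl) = 346.04 / 53.492 = 6.4691 mol.
Step 1 (NH4Cl:HCl = 1:1): theoretical n(HCl) = 6.4691 mol; at 93.17% yield, n(HCl) = 6.0272 mol.
Step 2 (HCl:FeCl2 = 2:1): theoretical n(FeCl2) = 3.0136 mol, so theoretical mass = 3.0136 × 126.75 = 381.98 g.
At 92.57% yield, actual mass of FeCl2 = 381.98 × 0.9257 = 353.59 g.

353.6 g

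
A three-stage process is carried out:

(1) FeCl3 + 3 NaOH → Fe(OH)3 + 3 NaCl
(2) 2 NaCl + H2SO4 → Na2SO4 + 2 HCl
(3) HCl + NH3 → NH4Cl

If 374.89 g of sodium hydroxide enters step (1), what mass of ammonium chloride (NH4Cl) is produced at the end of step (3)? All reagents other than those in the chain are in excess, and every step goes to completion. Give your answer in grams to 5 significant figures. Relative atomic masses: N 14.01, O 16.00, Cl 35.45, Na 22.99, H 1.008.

501.37 g

M(NaOH) = 22.99 + 16.00 + 1.008 = 39.998 g/mol.
M(NH4Cl) = 14.01 + 4(1.008) + 35.45 = 53.492 g/mol.
n(NaOH) = 374.89 / 39.998 = 9.37272 mol.
Reaction (1): NaOH→NaCl ratio 3:3 ⇒ n(NaCl) = 9.37272 mol.
Reaction (2): NaCl→HCl ratio 2:2 ⇒ n(HCl) = 9.37272 mol.
Reaction (3): HCl→NH4Cl ratio 1:1 ⇒ n(NH4Cl) = 9.37272 mol.
Mass of NH4Cl = 9.37272 × 53.492 = 501.365 g.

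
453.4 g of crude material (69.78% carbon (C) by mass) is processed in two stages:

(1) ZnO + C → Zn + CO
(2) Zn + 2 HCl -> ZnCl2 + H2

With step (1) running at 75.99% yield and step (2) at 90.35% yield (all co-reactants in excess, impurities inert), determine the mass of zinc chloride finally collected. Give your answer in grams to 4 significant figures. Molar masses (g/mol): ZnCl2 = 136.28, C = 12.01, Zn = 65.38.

2465 g

Pure C = 453.4 × 0.6978 = 316.38 g.
n(C) = 316.38 / 12.01 = 26.343 mol.
Step 1 (C:Zn = 1:1): theoretical n(Zn) = 26.343 mol; at 75.99% yield, n(Zn) = 20.018 mol.
Step 2 (Zn:ZnCl2 = 1:1): theoretical n(ZnCl2) = 20.018 mol, so theoretical mass = 20.018 × 136.28 = 2728.1 g.
At 90.35% yield, actual mass of ZnCl2 = 2728.1 × 0.9035 = 2464.8 g.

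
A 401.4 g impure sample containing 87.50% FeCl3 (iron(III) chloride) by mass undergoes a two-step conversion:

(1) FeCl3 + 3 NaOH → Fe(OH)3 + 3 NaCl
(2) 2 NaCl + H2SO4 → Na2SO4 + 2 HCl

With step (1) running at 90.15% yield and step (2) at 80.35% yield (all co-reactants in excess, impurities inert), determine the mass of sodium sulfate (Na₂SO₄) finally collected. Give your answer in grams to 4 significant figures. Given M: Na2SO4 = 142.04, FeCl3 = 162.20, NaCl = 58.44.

Pure FeCl3 = 401.4 × 0.8750 = 351.23 g.
n(FeCl3) = 351.23 / 162.20 = 2.1654 mol.
Step 1 (FeCl3:NaCl = 1:3): theoretical n(NaCl) = 6.4961 mol; at 90.15% yield, n(NaCl) = 5.8563 mol.
Step 2 (NaCl:Na2SO4 = 2:1): theoretical n(Na2SO4) = 2.9281 mol, so theoretical mass = 2.9281 × 142.04 = 415.91 g.
At 80.35% yield, actual mass of Na2SO4 = 415.91 × 0.8035 = 334.19 g.

334.2 g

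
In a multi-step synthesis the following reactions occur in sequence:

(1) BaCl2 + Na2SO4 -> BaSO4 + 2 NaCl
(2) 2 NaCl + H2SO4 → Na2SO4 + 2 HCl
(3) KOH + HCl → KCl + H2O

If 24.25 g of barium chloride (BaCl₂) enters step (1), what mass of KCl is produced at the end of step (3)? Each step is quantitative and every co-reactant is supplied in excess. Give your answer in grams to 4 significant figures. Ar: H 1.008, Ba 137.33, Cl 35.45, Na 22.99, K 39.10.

M(BaCl2) = 137.33 + 2(35.45) = 208.23 g/mol.
M(KCl) = 39.10 + 35.45 = 74.55 g/mol.
n(BaCl2) = 24.25 / 208.23 = 0.11646 mol.
Reaction (1): BaCl2→NaCl ratio 1:2 ⇒ n(NaCl) = 0.23292 mol.
Reaction (2): NaCl→HCl ratio 2:2 ⇒ n(HCl) = 0.23292 mol.
Reaction (3): HCl→KCl ratio 1:1 ⇒ n(KCl) = 0.23292 mol.
Mass of KCl = 0.23292 × 74.55 = 17.364 g.

17.36 g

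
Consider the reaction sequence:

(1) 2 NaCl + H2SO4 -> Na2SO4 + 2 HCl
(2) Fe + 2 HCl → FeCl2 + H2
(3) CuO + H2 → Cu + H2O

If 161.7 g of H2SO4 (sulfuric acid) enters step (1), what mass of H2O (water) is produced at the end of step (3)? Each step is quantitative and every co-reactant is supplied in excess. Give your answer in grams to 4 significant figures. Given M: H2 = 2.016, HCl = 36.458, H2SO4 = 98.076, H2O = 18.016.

n(H2SO4) = 161.7 / 98.076 = 1.6487 mol.
Reaction (1): H2SO4→HCl ratio 1:2 ⇒ n(HCl) = 3.2974 mol.
Reaction (2): HCl→H2 ratio 2:1 ⇒ n(H2) = 1.6487 mol.
Reaction (3): H2→H2O ratio 1:1 ⇒ n(H2O) = 1.6487 mol.
Mass of H2O = 1.6487 × 18.016 = 29.703 g.

29.70 g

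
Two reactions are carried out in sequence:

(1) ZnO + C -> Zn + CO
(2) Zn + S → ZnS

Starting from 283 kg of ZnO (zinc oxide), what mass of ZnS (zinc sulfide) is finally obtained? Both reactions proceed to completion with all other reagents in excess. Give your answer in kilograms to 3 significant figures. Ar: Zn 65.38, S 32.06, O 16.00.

339 kg

M(ZnO) = 65.38 + 16.00 = 81.38 g/mol.
M(ZnS) = 65.38 + 32.06 = 97.44 g/mol.
283 kg = 283000 g.
n(ZnO) = 283000 / 81.38 = 3478 mol.
Step 1 gives a 1:1 ratio of ZnO to Zn, so n(Zn) = 3478 mol.
In step 2 the Zn:ZnS ratio is 1:1, so n(ZnS) = 3478 mol.
Mass of ZnS = 3478 × 97.44 = 338800 g = 339 kg.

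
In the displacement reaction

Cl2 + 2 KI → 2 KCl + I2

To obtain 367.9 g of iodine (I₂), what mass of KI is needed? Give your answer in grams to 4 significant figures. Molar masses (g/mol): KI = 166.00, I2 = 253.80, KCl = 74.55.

481.3 g

n(I2) = 367.90 g / 253.80 g/mol = 1.4496 mol.
From the equation the I2:KI mole ratio is 1:2, so n(KI) = 1.4496 × 2/1 = 2.8991 mol.
Mass of KI = 2.8991 mol × 166.00 g/mol = 481.26 g.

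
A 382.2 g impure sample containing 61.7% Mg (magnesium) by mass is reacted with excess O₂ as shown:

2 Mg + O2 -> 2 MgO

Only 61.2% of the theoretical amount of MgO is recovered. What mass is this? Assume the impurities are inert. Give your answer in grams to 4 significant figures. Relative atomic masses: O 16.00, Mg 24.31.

Pure Mg available = 382.2 g × 0.617 = 235.82 g.
M(Mg) = 24.31 g/mol.
M(MgO) = 24.31 + 16.00 = 40.31 g/mol.
n(Mg) = 235.82 g / 24.31 g/mol = 9.7004 mol.
From the equation the Mg:MgO mole ratio is 2:2, so n(MgO) = 9.7004 × 2/2 = 9.7004 mol.
Mass of MgO = 9.7004 mol × 40.31 g/mol = 391.02 g.
Actual mass collected = 391.02 g × 0.612 = 239.31 g.

239.3 g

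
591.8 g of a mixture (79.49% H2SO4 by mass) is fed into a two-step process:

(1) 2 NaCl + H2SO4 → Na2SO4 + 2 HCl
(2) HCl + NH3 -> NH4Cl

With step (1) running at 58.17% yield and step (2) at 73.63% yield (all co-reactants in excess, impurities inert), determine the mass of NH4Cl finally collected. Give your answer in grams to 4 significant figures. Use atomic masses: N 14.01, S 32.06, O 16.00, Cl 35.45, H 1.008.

219.8 g

Pure H2SO4 = 591.8 × 0.7949 = 470.42 g.
M(H2SO4) = 2(1.008) + 32.06 + 4(16.00) = 98.076 g/mol.
M(NH4Cl) = 14.01 + 4(1.008) + 35.45 = 53.492 g/mol.
n(H2SO4) = 470.42 / 98.076 = 4.7965 mol.
Step 1 (H2SO4:HCl = 1:2): theoretical n(HCl) = 9.5930 mol; at 58.17% yield, n(HCl) = 5.5803 mol.
Step 2 (HCl:NH4Cl = 1:1): theoretical n(NH4Cl) = 5.5803 mol, so theoretical mass = 5.5803 × 53.492 = 298.50 g.
At 73.63% yield, actual mass of NH4Cl = 298.50 × 0.7363 = 219.78 g.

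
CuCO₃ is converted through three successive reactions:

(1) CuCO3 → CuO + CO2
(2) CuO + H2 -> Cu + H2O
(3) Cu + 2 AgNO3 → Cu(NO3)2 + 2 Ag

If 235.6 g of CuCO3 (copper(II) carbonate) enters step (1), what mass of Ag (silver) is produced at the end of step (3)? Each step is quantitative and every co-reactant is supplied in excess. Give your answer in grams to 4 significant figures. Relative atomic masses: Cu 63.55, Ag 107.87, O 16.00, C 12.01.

M(CuCO3) = 63.55 + 12.01 + 3(16.00) = 123.56 g/mol.
M(Ag) = 107.87 g/mol.
n(CuCO3) = 235.6 / 123.56 = 1.9068 mol.
Reaction (1): CuCO3→CuO ratio 1:1 ⇒ n(CuO) = 1.9068 mol.
Reaction (2): CuO→Cu ratio 1:1 ⇒ n(Cu) = 1.9068 mol.
Reaction (3): Cu→Ag ratio 1:2 ⇒ n(Ag) = 3.8135 mol.
Mass of Ag = 3.8135 × 107.87 = 411.37 g.

411.4 g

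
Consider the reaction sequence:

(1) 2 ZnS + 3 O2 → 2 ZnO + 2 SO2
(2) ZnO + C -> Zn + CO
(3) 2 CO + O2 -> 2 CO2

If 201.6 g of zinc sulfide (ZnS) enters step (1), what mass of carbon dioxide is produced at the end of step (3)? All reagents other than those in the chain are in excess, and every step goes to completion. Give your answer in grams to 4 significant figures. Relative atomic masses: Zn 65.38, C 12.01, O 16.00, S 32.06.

M(ZnS) = 65.38 + 32.06 = 97.44 g/mol.
M(CO2) = 12.01 + 2(16.00) = 44.01 g/mol.
n(ZnS) = 201.6 / 97.44 = 2.0690 mol.
Reaction (1): ZnS→ZnO ratio 2:2 ⇒ n(ZnO) = 2.0690 mol.
Reaction (2): ZnO→CO ratio 1:1 ⇒ n(CO) = 2.0690 mol.
Reaction (3): CO→CO2 ratio 2:2 ⇒ n(CO2) = 2.0690 mol.
Mass of CO2 = 2.0690 × 44.01 = 91.055 g.

91.06 g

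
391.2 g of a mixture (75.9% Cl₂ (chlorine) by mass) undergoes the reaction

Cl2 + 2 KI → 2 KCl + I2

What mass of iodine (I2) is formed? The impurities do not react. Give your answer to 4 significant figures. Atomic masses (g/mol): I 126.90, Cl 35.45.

1063 g

Mass of pure Cl2 = 391.2 g × 0.759 = 296.92 g.
M(Cl2) = 2(35.45) = 70.90 g/mol.
M(I2) = 2(126.90) = 253.80 g/mol.
n(Cl2) = 296.92 g / 70.90 g/mol = 4.1879 mol.
From the equation the Cl2:I2 mole ratio is 1:1, so n(I2) = 4.1879 × 1/1 = 4.1879 mol.
Mass of I2 = 4.1879 mol × 253.80 g/mol = 1062.9 g.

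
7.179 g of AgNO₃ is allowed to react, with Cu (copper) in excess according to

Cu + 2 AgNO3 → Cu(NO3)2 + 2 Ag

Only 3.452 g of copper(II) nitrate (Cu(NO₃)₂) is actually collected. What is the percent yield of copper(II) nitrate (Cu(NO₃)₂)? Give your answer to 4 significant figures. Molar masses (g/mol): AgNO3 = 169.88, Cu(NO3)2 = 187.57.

n(AgNO3) = 7.1790 g / 169.88 g/mol = 0.042259 mol.
From the equation the AgNO3:Cu(NO3)2 mole ratio is 2:1, so n(Cu(NO3)2) = 0.042259 × 1/2 = 0.021130 mol.
Mass of Cu(NO3)2 = 0.021130 mol × 187.57 g/mol = 3.9633 g.
This is the theoretical yield. Percent yield = 3.452 g / 3.9633 g × 100% = 87.100%.

87.10 %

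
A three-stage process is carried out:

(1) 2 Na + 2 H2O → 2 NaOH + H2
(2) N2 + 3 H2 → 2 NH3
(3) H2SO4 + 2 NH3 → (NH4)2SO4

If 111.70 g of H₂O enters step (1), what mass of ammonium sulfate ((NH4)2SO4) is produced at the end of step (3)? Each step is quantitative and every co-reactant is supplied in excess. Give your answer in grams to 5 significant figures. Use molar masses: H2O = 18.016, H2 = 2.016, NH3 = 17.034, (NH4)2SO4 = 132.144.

n(H2O) = 111.70 / 18.016 = 6.20004 mol.
Reaction (1): H2O→H2 ratio 2:1 ⇒ n(H2) = 3.10002 mol.
Reaction (2): H2→NH3 ratio 3:2 ⇒ n(NH3) = 2.06668 mol.
Reaction (3): NH3→(NH4)2SO4 ratio 2:1 ⇒ n((NH4)2SO4) = 1.03334 mol.
Mass of (NH4)2SO4 = 1.03334 × 132.144 = 136.550 g.

136.55 g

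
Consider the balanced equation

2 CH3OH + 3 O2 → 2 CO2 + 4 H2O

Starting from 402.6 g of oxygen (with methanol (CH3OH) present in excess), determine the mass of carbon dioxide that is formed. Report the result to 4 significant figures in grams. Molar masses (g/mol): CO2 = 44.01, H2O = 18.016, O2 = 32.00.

n(O2) = 402.60 g / 32.00 g/mol = 12.581 mol.
From the equation the O2:CO2 mole ratio is 3:2, so n(CO2) = 12.581 × 2/3 = 8.3875 mol.
Mass of CO2 = 8.3875 mol × 44.01 g/mol = 369.13 g.

369.1 g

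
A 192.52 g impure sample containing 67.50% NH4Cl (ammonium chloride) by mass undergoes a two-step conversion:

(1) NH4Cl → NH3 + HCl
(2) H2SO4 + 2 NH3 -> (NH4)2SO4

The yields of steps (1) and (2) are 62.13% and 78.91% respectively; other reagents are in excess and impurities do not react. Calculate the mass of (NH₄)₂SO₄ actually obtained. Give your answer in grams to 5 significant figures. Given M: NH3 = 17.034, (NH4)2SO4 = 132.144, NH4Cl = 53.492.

Pure NH4Cl = 192.52 × 0.6750 = 129.951 g.
n(NH4Cl) = 129.951 / 53.492 = 2.42935 mol.
Step 1 (NH4Cl:NH3 = 1:1): theoretical n(NH3) = 2.42935 mol; at 62.13% yield, n(NH3) = 1.50936 mol.
Step 2 (NH3:(NH4)2SO4 = 2:1): theoretical n((NH4)2SO4) = 0.754679 mol, so theoretical mass = 0.754679 × 132.144 = 99.7263 g.
At 78.91% yield, actual mass of (NH4)2SO4 = 99.7263 × 0.7891 = 78.6940 g.

78.694 g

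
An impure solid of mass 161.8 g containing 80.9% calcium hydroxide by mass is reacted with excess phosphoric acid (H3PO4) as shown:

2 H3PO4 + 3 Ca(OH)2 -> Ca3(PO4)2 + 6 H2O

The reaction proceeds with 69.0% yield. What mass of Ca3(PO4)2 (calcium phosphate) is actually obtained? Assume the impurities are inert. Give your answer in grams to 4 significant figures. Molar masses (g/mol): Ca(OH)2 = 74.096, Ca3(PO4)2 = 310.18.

126.0 g

Pure Ca(OH)2 available = 161.8 g × 0.809 = 130.90 g.
n(Ca(OH)2) = 130.90 g / 74.096 g/mol = 1.7666 mol.
From the equation the Ca(OH)2:Ca3(PO4)2 mole ratio is 3:1, so n(Ca3(PO4)2) = 1.7666 × 1/3 = 0.58886 mol.
Mass of Ca3(PO4)2 = 0.58886 mol × 310.18 g/mol = 182.65 g.
Actual mass collected = 182.65 g × 0.690 = 126.03 g.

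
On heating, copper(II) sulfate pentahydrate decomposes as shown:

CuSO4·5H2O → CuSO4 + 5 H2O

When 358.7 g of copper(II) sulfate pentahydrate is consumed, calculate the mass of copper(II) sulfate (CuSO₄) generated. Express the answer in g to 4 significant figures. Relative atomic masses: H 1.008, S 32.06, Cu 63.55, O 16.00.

M(CuSO4·5H2O) = 63.55 + 32.06 + 9(16.00) + 10(1.008) = 249.69 g/mol.
M(CuSO4) = 63.55 + 32.06 + 4(16.00) = 159.61 g/mol.
n(CuSO4·5H2O) = 358.70 g / 249.69 g/mol = 1.4366 mol.
From the equation the CuSO4·5H2O:CuSO4 mole ratio is 1:1, so n(CuSO4) = 1.4366 × 1/1 = 1.4366 mol.
Mass of CuSO4 = 1.4366 mol × 159.61 g/mol = 229.29 g.

229.3 g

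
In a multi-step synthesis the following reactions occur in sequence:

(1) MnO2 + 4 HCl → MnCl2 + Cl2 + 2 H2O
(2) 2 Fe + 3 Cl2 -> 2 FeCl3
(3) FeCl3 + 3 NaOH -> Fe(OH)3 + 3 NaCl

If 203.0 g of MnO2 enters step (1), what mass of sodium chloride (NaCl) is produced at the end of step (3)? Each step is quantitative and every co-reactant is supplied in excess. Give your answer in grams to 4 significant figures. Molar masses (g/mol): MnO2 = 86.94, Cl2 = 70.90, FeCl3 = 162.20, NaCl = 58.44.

272.9 g

n(MnO2) = 203.0 / 86.94 = 2.3349 mol.
Reaction (1): MnO2→Cl2 ratio 1:1 ⇒ n(Cl2) = 2.3349 mol.
Reaction (2): Cl2→FeCl3 ratio 3:2 ⇒ n(FeCl3) = 1.5566 mol.
Reaction (3): FeCl3→NaCl ratio 1:3 ⇒ n(NaCl) = 4.6699 mol.
Mass of NaCl = 4.6699 × 58.44 = 272.91 g.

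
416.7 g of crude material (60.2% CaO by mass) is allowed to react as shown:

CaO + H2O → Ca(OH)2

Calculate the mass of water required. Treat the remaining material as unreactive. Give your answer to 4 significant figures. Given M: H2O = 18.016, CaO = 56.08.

Mass of pure CaO = 416.7 g × 0.602 = 250.85 g.
n(CaO) = 250.85 g / 56.08 g/mol = 4.4731 mol.
From the equation the CaO:H2O mole ratio is 1:1, so n(H2O) = 4.4731 × 1/1 = 4.4731 mol.
Mass of H2O = 4.4731 mol × 18.016 g/mol = 80.588 g.

80.59 g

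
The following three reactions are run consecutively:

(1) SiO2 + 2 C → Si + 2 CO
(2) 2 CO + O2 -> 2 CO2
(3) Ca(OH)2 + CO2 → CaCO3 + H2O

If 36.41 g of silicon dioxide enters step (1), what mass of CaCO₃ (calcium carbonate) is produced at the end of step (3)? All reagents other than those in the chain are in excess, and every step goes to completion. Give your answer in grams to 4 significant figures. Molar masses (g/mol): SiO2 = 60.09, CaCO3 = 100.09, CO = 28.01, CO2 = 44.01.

n(SiO2) = 36.41 / 60.09 = 0.60592 mol.
Reaction (1): SiO2→CO ratio 1:2 ⇒ n(CO) = 1.2118 mol.
Reaction (2): CO→CO2 ratio 2:2 ⇒ n(CO2) = 1.2118 mol.
Reaction (3): CO2→CaCO3 ratio 1:1 ⇒ n(CaCO3) = 1.2118 mol.
Mass of CaCO3 = 1.2118 × 100.09 = 121.29 g.

121.3 g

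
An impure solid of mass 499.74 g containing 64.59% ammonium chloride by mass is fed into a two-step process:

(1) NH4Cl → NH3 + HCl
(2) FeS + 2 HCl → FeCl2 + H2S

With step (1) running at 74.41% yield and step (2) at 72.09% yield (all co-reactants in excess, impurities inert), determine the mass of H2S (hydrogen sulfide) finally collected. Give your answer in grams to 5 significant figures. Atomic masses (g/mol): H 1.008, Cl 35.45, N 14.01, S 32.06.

Pure NH4Cl = 499.74 × 0.6459 = 322.782 g.
M(NH4Cl) = 14.01 + 4(1.008) + 35.45 = 53.492 g/mol.
M(H2S) = 2(1.008) + 32.06 = 34.076 g/mol.
n(NH4Cl) = 322.782 / 53.492 = 6.03421 mol.
Step 1 (NH4Cl:HCl = 1:1): theoretical n(HCl) = 6.03421 mol; at 74.41% yield, n(HCl) = 4.49006 mol.
Step 2 (HCl:H2S = 2:1): theoretical n(H2S) = 2.24503 mol, so theoretical mass = 2.24503 × 34.076 = 76.5016 g.
At 72.09% yield, actual mass of H2S = 76.5016 × 0.7209 = 55.1500 g.

55.150 g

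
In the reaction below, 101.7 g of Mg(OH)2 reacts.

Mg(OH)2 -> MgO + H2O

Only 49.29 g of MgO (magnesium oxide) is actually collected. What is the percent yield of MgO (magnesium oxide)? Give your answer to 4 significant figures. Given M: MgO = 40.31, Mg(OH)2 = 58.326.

70.13 %

n(Mg(OH)2) = 101.70 g / 58.326 g/mol = 1.7436 mol.
From the equation the Mg(OH)2:MgO mole ratio is 1:1, so n(MgO) = 1.7436 × 1/1 = 1.7436 mol.
Mass of MgO = 1.7436 mol × 40.31 g/mol = 70.286 g.
This is the theoretical yield. Percent yield = 49.29 g / 70.286 g × 100% = 70.127%.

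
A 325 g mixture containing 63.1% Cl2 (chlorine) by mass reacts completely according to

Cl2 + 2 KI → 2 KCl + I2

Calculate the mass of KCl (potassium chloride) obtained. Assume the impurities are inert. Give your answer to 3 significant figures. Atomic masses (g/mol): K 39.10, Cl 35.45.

431 g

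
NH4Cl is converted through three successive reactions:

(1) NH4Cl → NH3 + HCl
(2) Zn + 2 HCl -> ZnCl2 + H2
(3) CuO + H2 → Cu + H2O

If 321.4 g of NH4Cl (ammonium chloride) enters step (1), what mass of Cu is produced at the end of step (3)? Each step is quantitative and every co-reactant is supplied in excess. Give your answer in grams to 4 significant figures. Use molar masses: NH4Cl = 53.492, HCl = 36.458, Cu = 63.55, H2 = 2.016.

n(NH4Cl) = 321.4 / 53.492 = 6.0084 mol.
Reaction (1): NH4Cl→HCl ratio 1:1 ⇒ n(HCl) = 6.0084 mol.
Reaction (2): HCl→H2 ratio 2:1 ⇒ n(H2) = 3.0042 mol.
Reaction (3): H2→Cu ratio 1:1 ⇒ n(Cu) = 3.0042 mol.
Mass of Cu = 3.0042 × 63.55 = 190.92 g.

190.9 g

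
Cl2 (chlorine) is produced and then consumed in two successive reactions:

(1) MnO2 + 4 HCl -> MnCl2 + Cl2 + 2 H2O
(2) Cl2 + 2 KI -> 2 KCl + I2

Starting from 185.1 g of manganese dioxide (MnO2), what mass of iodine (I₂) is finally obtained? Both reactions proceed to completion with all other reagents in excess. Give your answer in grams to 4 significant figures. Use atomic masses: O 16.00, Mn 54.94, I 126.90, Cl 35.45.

540.4 g

M(MnO2) = 54.94 + 2(16.00) = 86.94 g/mol.
M(I2) = 2(126.90) = 253.80 g/mol.
n(MnO2) = 185.10 / 86.94 = 2.1291 mol.
Step 1 gives a 1:1 ratio of MnO2 to Cl2, so n(Cl2) = 2.1291 mol.
In step 2 the Cl2:I2 ratio is 1:1, so n(I2) = 2.1291 mol.
Mass of I2 = 2.1291 × 253.80 = 540.35 g.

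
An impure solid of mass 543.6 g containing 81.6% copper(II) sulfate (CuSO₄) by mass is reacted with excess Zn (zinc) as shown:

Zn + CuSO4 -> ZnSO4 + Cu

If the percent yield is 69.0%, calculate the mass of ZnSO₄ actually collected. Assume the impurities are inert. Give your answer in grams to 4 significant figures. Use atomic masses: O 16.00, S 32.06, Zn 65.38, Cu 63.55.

309.6 g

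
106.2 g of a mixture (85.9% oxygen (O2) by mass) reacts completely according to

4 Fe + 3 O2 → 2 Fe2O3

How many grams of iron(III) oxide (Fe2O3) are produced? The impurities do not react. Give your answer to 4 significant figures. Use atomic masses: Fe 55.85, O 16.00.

Mass of pure O2 = 106.2 g × 0.859 = 91.226 g.
M(O2) = 2(16.00) = 32.00 g/mol.
M(Fe2O3) = 2(55.85) + 3(16.00) = 159.70 g/mol.
n(O2) = 91.226 g / 32.00 g/mol = 2.8508 mol.
From the equation the O2:Fe2O3 mole ratio is 3:2, so n(Fe2O3) = 2.8508 × 2/3 = 1.9005 mol.
Mass of Fe2O3 = 1.9005 mol × 159.70 g/mol = 303.52 g.

303.5 g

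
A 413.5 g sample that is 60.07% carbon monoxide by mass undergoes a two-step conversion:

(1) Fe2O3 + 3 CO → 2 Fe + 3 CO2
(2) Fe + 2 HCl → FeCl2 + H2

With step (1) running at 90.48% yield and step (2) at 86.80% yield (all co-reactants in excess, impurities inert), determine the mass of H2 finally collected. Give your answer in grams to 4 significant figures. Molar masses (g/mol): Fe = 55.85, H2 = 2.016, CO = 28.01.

9.360 g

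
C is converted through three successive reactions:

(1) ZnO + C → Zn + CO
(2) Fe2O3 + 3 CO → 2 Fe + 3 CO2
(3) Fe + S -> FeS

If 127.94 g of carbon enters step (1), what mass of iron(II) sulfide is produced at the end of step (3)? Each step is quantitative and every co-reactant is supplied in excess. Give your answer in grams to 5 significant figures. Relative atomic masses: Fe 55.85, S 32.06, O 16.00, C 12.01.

624.32 g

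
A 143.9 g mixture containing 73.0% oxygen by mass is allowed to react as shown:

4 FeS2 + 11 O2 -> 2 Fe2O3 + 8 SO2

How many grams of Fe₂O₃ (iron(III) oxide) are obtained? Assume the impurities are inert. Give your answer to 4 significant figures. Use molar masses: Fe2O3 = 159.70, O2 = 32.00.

95.32 g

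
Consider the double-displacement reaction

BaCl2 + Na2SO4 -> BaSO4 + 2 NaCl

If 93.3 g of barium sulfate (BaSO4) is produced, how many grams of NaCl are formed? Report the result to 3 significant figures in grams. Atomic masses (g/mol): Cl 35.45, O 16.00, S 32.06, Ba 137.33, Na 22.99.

46.7 g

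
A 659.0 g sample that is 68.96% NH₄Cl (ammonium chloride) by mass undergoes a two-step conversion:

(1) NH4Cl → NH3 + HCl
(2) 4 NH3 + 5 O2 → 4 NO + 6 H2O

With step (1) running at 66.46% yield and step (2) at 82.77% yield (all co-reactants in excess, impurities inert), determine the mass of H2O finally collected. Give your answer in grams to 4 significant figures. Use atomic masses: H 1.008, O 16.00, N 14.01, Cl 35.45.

Pure NH4Cl = 659.0 × 0.6896 = 454.45 g.
M(NH4Cl) = 14.01 + 4(1.008) + 35.45 = 53.492 g/mol.
M(H2O) = 2(1.008) + 16.00 = 18.016 g/mol.
n(NH4Cl) = 454.45 / 53.492 = 8.4956 mol.
Step 1 (NH4Cl:NH3 = 1:1): theoretical n(NH3) = 8.4956 mol; at 66.46% yield, n(NH3) = 5.6462 mol.
Step 2 (NH3:H2O = 4:6): theoretical n(H2O) = 8.4693 mol, so theoretical mass = 8.4693 × 18.016 = 152.58 g.
At 82.77% yield, actual mass of H2O = 152.58 × 0.8277 = 126.29 g.

126.3 g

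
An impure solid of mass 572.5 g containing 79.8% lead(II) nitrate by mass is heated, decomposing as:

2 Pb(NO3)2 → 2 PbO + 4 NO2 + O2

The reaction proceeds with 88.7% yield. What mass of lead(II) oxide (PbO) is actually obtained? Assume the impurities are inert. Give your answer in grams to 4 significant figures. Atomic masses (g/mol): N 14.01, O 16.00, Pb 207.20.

273.1 g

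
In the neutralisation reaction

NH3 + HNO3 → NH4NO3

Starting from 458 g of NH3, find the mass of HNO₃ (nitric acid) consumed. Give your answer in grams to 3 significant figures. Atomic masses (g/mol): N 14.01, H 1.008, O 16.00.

1690 g

M(NH3) = 14.01 + 3(1.008) = 17.034 g/mol.
M(HNO3) = 1.008 + 14.01 + 3(16.00) = 63.018 g/mol.
n(NH3) = 458.0 g / 17.034 g/mol = 26.89 mol.
From the equation the NH3:HNO3 mole ratio is 1:1, so n(HNO3) = 26.89 × 1/1 = 26.89 mol.
Mass of HNO3 = 26.89 mol × 63.018 g/mol = 1694 g.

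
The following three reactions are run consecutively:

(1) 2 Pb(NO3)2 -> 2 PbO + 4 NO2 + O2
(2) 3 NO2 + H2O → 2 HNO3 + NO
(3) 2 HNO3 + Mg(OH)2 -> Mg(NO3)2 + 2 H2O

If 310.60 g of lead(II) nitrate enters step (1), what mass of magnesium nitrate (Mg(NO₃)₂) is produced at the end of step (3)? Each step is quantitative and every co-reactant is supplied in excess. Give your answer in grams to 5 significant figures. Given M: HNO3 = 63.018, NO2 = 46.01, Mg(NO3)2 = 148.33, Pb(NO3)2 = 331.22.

92.731 g

n(Pb(NO3)2) = 310.60 / 331.22 = 0.937745 mol.
Reaction (1): Pb(NO3)2→NO2 ratio 2:4 ⇒ n(NO2) = 1.87549 mol.
Reaction (2): NO2→HNO3 ratio 3:2 ⇒ n(HNO3) = 1.25033 mol.
Reaction (3): HNO3→Mg(NO3)2 ratio 2:1 ⇒ n(Mg(NO3)2) = 0.625164 mol.
Mass of Mg(NO3)2 = 0.625164 × 148.33 = 92.7305 g.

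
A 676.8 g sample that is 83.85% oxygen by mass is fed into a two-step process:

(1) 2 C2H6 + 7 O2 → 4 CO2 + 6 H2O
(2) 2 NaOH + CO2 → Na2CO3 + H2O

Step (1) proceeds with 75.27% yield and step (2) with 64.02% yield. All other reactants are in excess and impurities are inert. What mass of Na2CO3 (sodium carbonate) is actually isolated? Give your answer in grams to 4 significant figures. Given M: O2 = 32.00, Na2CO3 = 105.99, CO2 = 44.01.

Pure O2 = 676.8 × 0.8385 = 567.50 g.
n(O2) = 567.50 / 32.00 = 17.734 mol.
Step 1 (O2:CO2 = 7:4): theoretical n(CO2) = 10.134 mol; at 75.27% yield, n(CO2) = 7.6278 mol.
Step 2 (CO2:Na2CO3 = 1:1): theoretical n(Na2CO3) = 7.6278 mol, so theoretical mass = 7.6278 × 105.99 = 808.47 g.
At 64.02% yield, actual mass of Na2CO3 = 808.47 × 0.6402 = 517.58 g.

517.6 g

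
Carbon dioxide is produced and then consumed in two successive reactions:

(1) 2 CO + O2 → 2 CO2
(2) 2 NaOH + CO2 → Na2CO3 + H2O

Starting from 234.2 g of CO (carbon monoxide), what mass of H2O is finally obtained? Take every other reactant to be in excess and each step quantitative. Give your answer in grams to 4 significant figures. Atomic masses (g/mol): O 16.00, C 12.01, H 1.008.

M(CO) = 12.01 + 16.00 = 28.01 g/mol.
M(H2O) = 2(1.008) + 16.00 = 18.016 g/mol.
n(CO) = 234.20 / 28.01 = 8.3613 mol.
Step 1 gives a 2:2 ratio of CO to CO2, so n(CO2) = 8.3613 mol.
In step 2 the CO2:H2O ratio is 1:1, so n(H2O) = 8.3613 mol.
Mass of H2O = 8.3613 × 18.016 = 150.64 g.

150.6 g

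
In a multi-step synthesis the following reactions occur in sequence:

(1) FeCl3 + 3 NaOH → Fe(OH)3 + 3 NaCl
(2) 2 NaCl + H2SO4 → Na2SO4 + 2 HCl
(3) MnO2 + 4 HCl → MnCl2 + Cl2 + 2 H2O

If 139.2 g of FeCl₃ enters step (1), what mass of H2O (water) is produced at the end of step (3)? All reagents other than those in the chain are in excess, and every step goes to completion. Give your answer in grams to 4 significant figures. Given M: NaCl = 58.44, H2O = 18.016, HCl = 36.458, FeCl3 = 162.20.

23.19 g

n(FeCl3) = 139.2 / 162.20 = 0.85820 mol.
Reaction (1): FeCl3→NaCl ratio 1:3 ⇒ n(NaCl) = 2.5746 mol.
Reaction (2): NaCl→HCl ratio 2:2 ⇒ n(HCl) = 2.5746 mol.
Reaction (3): HCl→H2O ratio 4:2 ⇒ n(H2O) = 1.2873 mol.
Mass of H2O = 1.2873 × 18.016 = 23.192 g.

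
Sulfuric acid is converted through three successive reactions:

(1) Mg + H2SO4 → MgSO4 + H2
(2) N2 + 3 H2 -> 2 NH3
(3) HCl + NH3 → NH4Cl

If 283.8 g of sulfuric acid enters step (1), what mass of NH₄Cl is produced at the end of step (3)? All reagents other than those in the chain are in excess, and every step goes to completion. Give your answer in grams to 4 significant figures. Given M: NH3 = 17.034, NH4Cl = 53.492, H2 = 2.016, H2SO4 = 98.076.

103.2 g

n(H2SO4) = 283.8 / 98.076 = 2.8937 mol.
Reaction (1): H2SO4→H2 ratio 1:1 ⇒ n(H2) = 2.8937 mol.
Reaction (2): H2→NH3 ratio 3:2 ⇒ n(NH3) = 1.9291 mol.
Reaction (3): NH3→NH4Cl ratio 1:1 ⇒ n(NH4Cl) = 1.9291 mol.
Mass of NH4Cl = 1.9291 × 53.492 = 103.19 g.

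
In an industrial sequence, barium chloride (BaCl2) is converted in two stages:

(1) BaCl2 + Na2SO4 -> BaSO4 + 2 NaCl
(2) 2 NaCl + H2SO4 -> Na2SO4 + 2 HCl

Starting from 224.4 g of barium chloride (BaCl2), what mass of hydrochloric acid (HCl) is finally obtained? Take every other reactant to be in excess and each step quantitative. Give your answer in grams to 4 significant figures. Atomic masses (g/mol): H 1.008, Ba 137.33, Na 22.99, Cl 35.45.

78.58 g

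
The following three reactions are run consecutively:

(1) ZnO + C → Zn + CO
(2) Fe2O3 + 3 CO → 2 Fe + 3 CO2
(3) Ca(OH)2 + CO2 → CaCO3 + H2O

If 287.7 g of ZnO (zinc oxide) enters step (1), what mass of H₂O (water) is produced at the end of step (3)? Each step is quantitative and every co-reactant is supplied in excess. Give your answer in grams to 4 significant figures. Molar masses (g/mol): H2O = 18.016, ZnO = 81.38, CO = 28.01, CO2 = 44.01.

n(ZnO) = 287.7 / 81.38 = 3.5353 mol.
Reaction (1): ZnO→CO ratio 1:1 ⇒ n(CO) = 3.5353 mol.
Reaction (2): CO→CO2 ratio 3:3 ⇒ n(CO2) = 3.5353 mol.
Reaction (3): CO2→H2O ratio 1:1 ⇒ n(H2O) = 3.5353 mol.
Mass of H2O = 3.5353 × 18.016 = 63.691 g.

63.69 g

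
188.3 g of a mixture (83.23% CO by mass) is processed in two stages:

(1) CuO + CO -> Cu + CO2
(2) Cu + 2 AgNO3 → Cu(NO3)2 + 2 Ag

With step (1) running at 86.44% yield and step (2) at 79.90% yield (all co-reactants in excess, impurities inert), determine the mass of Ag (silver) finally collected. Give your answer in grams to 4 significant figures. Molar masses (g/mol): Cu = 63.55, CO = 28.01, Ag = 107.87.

833.7 g

Pure CO = 188.3 × 0.8323 = 156.72 g.
n(CO) = 156.72 / 28.01 = 5.5952 mol.
Step 1 (CO:Cu = 1:1): theoretical n(Cu) = 5.5952 mol; at 86.44% yield, n(Cu) = 4.8365 mol.
Step 2 (Cu:Ag = 1:2): theoretical n(Ag) = 9.6730 mol, so theoretical mass = 9.6730 × 107.87 = 1043.4 g.
At 79.90% yield, actual mass of Ag = 1043.4 × 0.7990 = 833.70 g.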